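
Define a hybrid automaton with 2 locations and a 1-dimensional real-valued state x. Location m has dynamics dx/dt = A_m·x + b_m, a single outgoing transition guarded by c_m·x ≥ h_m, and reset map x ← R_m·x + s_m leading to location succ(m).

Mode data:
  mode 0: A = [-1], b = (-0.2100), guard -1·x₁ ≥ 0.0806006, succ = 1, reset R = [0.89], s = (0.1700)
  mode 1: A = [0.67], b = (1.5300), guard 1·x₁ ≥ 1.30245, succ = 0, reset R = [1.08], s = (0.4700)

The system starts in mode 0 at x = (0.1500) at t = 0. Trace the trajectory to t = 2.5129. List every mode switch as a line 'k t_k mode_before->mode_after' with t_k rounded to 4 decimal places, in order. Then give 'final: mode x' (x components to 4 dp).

1 1.0232 0->1
2 1.6339 1->0
final: 0 0.6564

Mode 0: guard c·x = 0.0806 hit at Δt = 1.0232 (t = 1.0232), x⁻ = (-0.0806) → reset → x⁺ = (0.0983), jump to mode 1
Mode 1: guard c·x = 1.3025 hit at Δt = 0.6107 (t = 1.6339), x⁻ = (1.3024) → reset → x⁺ = (1.8766), jump to mode 0
Mode 0: flow for 0.8790 to horizon, guard not reached → x = (0.6564)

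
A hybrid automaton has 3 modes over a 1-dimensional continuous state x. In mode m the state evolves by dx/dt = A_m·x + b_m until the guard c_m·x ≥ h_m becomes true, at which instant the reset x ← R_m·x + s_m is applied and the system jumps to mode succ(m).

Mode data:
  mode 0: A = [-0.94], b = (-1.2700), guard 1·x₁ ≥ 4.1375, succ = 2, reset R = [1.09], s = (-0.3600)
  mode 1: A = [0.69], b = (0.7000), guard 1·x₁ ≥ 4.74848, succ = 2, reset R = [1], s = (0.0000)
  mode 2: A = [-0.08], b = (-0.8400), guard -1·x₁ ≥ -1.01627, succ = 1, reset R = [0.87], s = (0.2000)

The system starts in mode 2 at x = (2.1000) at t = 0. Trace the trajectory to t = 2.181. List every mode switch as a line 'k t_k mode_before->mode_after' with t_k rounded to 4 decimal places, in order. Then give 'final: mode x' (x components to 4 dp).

Mode 2: guard c·x = -1.0163 hit at Δt = 1.1242 (t = 1.1242), x⁻ = (1.0163) → reset → x⁺ = (1.0842), jump to mode 1
Mode 1: flow for 1.0568 to horizon, guard not reached → x = (3.3369)

1 1.1242 2->1
final: 1 3.3369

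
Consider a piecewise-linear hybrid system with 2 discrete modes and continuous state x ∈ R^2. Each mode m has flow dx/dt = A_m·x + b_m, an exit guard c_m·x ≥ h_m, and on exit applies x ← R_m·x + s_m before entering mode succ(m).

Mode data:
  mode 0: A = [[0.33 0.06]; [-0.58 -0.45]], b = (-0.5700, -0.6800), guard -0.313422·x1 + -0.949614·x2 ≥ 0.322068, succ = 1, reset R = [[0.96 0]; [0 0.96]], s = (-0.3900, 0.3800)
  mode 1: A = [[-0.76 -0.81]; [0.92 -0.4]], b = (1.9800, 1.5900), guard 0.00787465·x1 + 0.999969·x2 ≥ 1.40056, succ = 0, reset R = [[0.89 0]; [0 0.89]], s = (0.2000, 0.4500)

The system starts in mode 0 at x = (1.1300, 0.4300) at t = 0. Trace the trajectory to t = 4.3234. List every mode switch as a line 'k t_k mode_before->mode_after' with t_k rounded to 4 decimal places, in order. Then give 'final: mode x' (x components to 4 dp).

Mode 0: guard c·x = 0.3221 hit at Δt = 0.8849 (t = 0.8849), x⁻ = (0.9198, -0.6427) → reset → x⁺ = (0.4930, -0.2370), jump to mode 1
Mode 1: guard c·x = 1.4006 hit at Δt = 0.7435 (t = 1.6284), x⁻ = (1.1006, 1.3919) → reset → x⁺ = (1.1795, 1.6888), jump to mode 0
Mode 0: guard c·x = 0.3221 hit at Δt = 1.5862 (t = 3.2146), x⁻ = (0.8618, -0.6236) → reset → x⁺ = (0.4373, -0.2186), jump to mode 1
Mode 1: guard c·x = 1.4006 hit at Δt = 0.7496 (t = 3.9641), x⁻ = (1.0694, 1.3922) → reset → x⁺ = (1.1517, 1.6890), jump to mode 0
Mode 0: flow for 0.3593 to horizon, guard not reached → x = (1.1099, 0.9936)

1 0.8849 0->1
2 1.6284 1->0
3 3.2146 0->1
4 3.9641 1->0
final: 0 1.1099 0.9936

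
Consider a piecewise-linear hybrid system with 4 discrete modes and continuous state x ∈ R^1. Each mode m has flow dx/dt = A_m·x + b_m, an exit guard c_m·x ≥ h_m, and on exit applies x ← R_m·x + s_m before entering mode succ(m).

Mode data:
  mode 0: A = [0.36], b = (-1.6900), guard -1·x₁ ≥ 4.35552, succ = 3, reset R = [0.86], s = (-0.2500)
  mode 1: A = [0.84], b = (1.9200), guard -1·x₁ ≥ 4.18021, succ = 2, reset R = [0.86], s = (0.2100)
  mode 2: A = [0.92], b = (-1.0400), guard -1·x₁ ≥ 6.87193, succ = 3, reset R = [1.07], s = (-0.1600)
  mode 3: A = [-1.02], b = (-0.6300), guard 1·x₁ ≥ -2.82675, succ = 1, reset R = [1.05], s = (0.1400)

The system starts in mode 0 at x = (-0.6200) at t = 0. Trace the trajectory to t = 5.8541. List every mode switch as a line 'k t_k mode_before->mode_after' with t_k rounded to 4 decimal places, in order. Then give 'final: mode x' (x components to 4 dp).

1 1.4787 0->3
2 1.8951 3->1
3 3.3841 1->2
4 4.0061 2->3
5 5.1220 3->1
final: 1 -3.2889

Mode 0: guard c·x = 4.3555 hit at Δt = 1.4787 (t = 1.4787), x⁻ = (-4.3555) → reset → x⁺ = (-3.9957), jump to mode 3
Mode 3: guard c·x = -2.8268 hit at Δt = 0.4164 (t = 1.8951), x⁻ = (-2.8268) → reset → x⁺ = (-2.8281), jump to mode 1
Mode 1: guard c·x = 4.1802 hit at Δt = 1.4890 (t = 3.3841), x⁻ = (-4.1802) → reset → x⁺ = (-3.3850), jump to mode 2
Mode 2: guard c·x = 6.8719 hit at Δt = 0.6220 (t = 4.0061), x⁻ = (-6.8719) → reset → x⁺ = (-7.5130), jump to mode 3
Mode 3: guard c·x = -2.8268 hit at Δt = 1.1159 (t = 5.1220), x⁻ = (-2.8268) → reset → x⁺ = (-2.8281), jump to mode 1
Mode 1: flow for 0.7321 to horizon, guard not reached → x = (-3.2889)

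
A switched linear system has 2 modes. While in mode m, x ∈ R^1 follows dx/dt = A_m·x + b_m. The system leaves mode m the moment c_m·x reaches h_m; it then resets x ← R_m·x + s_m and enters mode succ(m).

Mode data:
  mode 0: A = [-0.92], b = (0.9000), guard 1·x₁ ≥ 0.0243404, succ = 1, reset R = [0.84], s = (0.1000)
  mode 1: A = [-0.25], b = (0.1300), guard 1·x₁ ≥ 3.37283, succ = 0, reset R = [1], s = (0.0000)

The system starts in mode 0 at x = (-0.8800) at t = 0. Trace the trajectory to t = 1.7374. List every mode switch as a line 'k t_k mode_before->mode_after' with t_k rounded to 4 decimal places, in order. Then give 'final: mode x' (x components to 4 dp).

1 0.7248 0->1
final: 1 0.2098

Mode 0: guard c·x = 0.0243 hit at Δt = 0.7248 (t = 0.7248), x⁻ = (0.0243) → reset → x⁺ = (0.1204), jump to mode 1
Mode 1: flow for 1.0126 to horizon, guard not reached → x = (0.2098)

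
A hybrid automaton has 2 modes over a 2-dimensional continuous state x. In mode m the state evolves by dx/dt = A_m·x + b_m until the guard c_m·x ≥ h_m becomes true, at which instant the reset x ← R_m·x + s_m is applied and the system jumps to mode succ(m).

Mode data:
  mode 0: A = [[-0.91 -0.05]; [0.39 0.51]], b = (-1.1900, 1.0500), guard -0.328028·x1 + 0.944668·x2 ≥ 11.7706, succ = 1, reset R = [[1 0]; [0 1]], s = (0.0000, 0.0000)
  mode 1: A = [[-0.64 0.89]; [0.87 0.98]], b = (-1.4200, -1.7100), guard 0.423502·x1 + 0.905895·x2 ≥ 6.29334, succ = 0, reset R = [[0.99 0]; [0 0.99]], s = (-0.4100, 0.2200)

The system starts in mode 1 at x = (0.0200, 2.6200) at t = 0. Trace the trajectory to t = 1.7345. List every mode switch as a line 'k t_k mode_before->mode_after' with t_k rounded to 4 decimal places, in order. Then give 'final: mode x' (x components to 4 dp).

Mode 1: guard c·x = 6.2933 hit at Δt = 1.2604 (t = 1.2604), x⁻ = (1.9058, 6.0562) → reset → x⁺ = (1.4767, 6.2156), jump to mode 0
Mode 0: flow for 0.4741 to horizon, guard not reached → x = (0.3566, 8.6679)

1 1.2604 1->0
final: 0 0.3566 8.6679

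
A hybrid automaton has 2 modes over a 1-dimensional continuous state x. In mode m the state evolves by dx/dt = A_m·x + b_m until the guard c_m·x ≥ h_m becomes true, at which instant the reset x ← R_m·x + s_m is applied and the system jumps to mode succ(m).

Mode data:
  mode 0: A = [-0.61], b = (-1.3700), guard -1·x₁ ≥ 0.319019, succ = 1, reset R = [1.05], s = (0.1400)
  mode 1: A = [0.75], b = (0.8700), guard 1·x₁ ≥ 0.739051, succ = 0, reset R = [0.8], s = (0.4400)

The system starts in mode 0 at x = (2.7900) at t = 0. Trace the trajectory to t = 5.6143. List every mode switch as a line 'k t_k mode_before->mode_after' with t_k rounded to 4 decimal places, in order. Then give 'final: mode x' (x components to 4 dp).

Mode 0: guard c·x = 0.3190 hit at Δt = 1.5749 (t = 1.5749), x⁻ = (-0.3190) → reset → x⁺ = (-0.1950), jump to mode 1
Mode 1: guard c·x = 0.7391 hit at Δt = 0.9026 (t = 2.4775), x⁻ = (0.7391) → reset → x⁺ = (1.0312), jump to mode 0
Mode 0: guard c·x = 0.3190 hit at Δt = 0.8706 (t = 3.3481), x⁻ = (-0.3190) → reset → x⁺ = (-0.1950), jump to mode 1
Mode 1: guard c·x = 0.7391 hit at Δt = 0.9026 (t = 4.2507), x⁻ = (0.7391) → reset → x⁺ = (1.0312), jump to mode 0
Mode 0: guard c·x = 0.3190 hit at Δt = 0.8706 (t = 5.1213), x⁻ = (-0.3190) → reset → x⁺ = (-0.1950), jump to mode 1
Mode 1: flow for 0.4930 to horizon, guard not reached → x = (0.2367)

1 1.5749 0->1
2 2.4775 1->0
3 3.3481 0->1
4 4.2507 1->0
5 5.1213 0->1
final: 1 0.2367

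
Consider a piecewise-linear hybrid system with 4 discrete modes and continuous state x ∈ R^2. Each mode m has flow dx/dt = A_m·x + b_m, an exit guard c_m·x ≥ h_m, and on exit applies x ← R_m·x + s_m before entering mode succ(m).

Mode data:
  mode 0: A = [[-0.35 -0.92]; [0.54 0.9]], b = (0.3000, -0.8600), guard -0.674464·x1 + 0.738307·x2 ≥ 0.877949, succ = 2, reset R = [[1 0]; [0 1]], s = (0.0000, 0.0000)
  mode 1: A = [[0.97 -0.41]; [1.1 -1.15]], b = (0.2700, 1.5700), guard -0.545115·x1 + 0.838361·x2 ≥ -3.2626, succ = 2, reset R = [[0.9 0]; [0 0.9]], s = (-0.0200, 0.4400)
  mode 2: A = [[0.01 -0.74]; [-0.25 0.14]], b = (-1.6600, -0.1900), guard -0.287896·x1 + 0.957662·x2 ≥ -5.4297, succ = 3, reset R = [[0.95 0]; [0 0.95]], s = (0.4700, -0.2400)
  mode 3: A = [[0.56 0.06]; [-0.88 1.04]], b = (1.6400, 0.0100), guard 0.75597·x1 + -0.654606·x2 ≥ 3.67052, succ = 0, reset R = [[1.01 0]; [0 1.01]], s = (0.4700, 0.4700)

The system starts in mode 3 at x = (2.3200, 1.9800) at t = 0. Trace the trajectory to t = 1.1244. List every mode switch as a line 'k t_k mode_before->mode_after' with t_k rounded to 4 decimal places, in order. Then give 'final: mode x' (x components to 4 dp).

1 0.8071 3->0
final: 0 4.9397 2.2720

Mode 3: guard c·x = 3.6705 hit at Δt = 0.8071 (t = 0.8071), x⁻ = (5.4191, 0.6511) → reset → x⁺ = (5.9433, 1.1276), jump to mode 0
Mode 0: flow for 0.3173 to horizon, guard not reached → x = (4.9397, 2.2720)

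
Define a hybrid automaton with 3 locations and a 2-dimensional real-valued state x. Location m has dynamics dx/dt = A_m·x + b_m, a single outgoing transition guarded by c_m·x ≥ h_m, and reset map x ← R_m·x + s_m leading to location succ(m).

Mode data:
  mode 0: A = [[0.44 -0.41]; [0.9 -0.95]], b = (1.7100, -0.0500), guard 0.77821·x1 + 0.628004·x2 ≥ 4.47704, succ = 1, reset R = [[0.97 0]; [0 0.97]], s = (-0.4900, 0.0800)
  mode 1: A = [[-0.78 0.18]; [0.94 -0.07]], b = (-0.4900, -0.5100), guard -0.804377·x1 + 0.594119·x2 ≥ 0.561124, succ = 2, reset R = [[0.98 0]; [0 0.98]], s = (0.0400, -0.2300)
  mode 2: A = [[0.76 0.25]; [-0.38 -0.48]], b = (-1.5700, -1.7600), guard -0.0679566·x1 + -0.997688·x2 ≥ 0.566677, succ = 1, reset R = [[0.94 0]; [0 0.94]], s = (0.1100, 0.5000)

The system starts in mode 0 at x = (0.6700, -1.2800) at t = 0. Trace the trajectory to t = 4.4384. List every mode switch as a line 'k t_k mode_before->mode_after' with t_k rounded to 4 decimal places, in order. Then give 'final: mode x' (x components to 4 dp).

Mode 0: guard c·x = 4.4770 hit at Δt = 1.3629 (t = 1.3629), x⁻ = (4.4536, 1.6102) → reset → x⁺ = (3.8300, 1.6419), jump to mode 1
Mode 1: guard c·x = 0.5611 hit at Δt = 0.9670 (t = 2.3299), x⁻ = (1.8090, 3.3937) → reset → x⁺ = (1.8129, 3.0959), jump to mode 2
Mode 2: guard c·x = 0.5667 hit at Δt = 1.2611 (t = 3.5910), x⁻ = (2.1010, -0.7111) → reset → x⁺ = (2.0849, -0.1684), jump to mode 1
Mode 1: flow for 0.8474 to horizon, guard not reached → x = (0.8033, 0.4734)

1 1.3629 0->1
2 2.3299 1->2
3 3.5910 2->1
final: 1 0.8033 0.4734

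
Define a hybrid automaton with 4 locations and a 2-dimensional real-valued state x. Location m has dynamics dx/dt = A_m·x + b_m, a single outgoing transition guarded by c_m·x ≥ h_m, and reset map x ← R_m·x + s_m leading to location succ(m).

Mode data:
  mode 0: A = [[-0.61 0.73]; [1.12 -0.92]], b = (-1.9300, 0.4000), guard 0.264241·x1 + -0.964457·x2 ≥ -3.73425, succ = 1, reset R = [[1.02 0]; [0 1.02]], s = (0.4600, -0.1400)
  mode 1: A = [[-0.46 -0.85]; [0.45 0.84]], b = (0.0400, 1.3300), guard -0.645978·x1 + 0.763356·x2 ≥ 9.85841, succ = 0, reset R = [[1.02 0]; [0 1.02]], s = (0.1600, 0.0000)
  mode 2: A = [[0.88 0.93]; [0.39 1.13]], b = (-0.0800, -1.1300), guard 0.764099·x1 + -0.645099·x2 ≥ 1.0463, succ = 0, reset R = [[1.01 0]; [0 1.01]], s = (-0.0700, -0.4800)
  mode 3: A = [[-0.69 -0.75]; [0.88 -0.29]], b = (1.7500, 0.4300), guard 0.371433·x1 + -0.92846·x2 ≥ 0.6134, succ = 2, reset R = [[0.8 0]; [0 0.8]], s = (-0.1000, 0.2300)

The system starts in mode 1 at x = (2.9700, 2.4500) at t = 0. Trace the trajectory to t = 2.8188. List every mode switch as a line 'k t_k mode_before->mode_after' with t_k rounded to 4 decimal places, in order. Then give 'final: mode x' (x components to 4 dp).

Mode 1: guard c·x = 9.8584 hit at Δt = 1.2025 (t = 1.2025), x⁻ = (-3.2075, 10.2003) → reset → x⁺ = (-3.1116, 10.4043), jump to mode 0
Mode 0: guard c·x = -3.7342 hit at Δt = 0.9923 (t = 2.1948), x⁻ = (0.1749, 3.9198) → reset → x⁺ = (0.6384, 3.8582), jump to mode 1
Mode 1: flow for 0.6240 to horizon, guard not reached → x = (-2.0954, 7.4162)

1 1.2025 1->0
2 2.1948 0->1
final: 1 -2.0954 7.4162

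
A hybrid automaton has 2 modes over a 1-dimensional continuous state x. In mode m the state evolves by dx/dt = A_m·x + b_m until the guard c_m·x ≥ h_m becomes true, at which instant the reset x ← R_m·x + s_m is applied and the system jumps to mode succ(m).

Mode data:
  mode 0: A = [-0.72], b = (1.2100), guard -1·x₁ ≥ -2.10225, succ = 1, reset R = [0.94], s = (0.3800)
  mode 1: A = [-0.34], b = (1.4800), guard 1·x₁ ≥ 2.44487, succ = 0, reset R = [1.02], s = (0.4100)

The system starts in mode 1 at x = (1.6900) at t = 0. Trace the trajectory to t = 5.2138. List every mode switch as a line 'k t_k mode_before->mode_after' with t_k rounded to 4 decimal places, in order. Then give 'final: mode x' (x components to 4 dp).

Mode 1: guard c·x = 2.4449 hit at Δt = 0.9804 (t = 0.9804), x⁻ = (2.4449) → reset → x⁺ = (2.9038), jump to mode 0
Mode 0: guard c·x = -2.1023 hit at Δt = 1.4791 (t = 2.4595), x⁻ = (2.1023) → reset → x⁺ = (2.3561), jump to mode 1
Mode 1: guard c·x = 2.4449 hit at Δt = 0.1337 (t = 2.5932), x⁻ = (2.4449) → reset → x⁺ = (2.9038), jump to mode 0
Mode 0: guard c·x = -2.1023 hit at Δt = 1.4791 (t = 4.0723), x⁻ = (2.1023) → reset → x⁺ = (2.3561), jump to mode 1
Mode 1: guard c·x = 2.4449 hit at Δt = 0.1337 (t = 4.2061), x⁻ = (2.4449) → reset → x⁺ = (2.9038), jump to mode 0
Mode 0: flow for 1.0077 to horizon, guard not reached → x = (2.2726)

1 0.9804 1->0
2 2.4595 0->1
3 2.5932 1->0
4 4.0723 0->1
5 4.2061 1->0
final: 0 2.2726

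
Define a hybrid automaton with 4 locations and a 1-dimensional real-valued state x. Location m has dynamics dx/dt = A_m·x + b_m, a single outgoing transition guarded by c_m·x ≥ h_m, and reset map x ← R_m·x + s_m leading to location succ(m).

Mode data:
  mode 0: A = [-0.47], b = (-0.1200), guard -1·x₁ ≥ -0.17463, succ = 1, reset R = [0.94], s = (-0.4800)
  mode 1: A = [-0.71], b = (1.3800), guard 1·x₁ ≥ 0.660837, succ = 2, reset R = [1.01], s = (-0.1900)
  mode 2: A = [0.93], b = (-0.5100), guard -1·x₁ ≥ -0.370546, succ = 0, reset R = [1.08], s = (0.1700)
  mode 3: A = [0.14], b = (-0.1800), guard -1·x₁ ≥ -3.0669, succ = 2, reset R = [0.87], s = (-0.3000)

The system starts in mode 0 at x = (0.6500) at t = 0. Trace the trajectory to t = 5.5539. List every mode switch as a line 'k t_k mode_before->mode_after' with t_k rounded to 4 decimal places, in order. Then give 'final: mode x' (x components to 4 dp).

Mode 0: guard c·x = -0.1746 hit at Δt = 1.5843 (t = 1.5843), x⁻ = (0.1746) → reset → x⁺ = (-0.3158), jump to mode 1
Mode 1: guard c·x = 0.6608 hit at Δt = 0.7973 (t = 2.3816), x⁻ = (0.6608) → reset → x⁺ = (0.4774), jump to mode 2
Mode 2: guard c·x = -0.3705 hit at Δt = 0.9882 (t = 3.3698), x⁻ = (0.3705) → reset → x⁺ = (0.5702), jump to mode 0
Mode 0: guard c·x = -0.1746 hit at Δt = 1.3879 (t = 4.7577), x⁻ = (0.1746) → reset → x⁺ = (-0.3158), jump to mode 1
Mode 1: flow for 0.7962 to horizon, guard not reached → x = (0.6598)

1 1.5843 0->1
2 2.3816 1->2
3 3.3698 2->0
4 4.7577 0->1
final: 1 0.6598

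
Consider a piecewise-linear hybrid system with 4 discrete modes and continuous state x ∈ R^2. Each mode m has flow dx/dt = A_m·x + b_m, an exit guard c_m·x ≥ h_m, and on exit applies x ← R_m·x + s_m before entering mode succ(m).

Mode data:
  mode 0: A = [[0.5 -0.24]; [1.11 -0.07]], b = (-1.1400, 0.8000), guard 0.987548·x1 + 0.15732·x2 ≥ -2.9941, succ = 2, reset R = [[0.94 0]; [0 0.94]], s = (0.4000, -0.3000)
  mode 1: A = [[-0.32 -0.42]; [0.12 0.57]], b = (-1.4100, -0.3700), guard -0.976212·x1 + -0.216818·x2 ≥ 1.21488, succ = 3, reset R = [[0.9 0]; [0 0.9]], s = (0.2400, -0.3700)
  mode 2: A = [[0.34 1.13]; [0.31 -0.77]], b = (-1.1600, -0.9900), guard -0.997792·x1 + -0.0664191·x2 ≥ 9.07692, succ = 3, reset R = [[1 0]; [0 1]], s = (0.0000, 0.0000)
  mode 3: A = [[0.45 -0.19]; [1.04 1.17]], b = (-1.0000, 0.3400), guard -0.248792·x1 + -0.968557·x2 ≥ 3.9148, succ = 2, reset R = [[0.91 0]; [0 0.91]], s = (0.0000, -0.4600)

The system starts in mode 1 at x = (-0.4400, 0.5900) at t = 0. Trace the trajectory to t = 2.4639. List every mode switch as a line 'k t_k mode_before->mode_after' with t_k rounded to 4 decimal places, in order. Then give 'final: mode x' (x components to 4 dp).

1 0.6764 1->3
2 1.8368 3->2
final: 2 -6.7171 -3.3637

Mode 1: guard c·x = 1.2149 hit at Δt = 0.6764 (t = 0.6764), x⁻ = (-1.3499, 0.4746) → reset → x⁺ = (-0.9749, 0.0571), jump to mode 3
Mode 3: guard c·x = 3.9148 hit at Δt = 1.1604 (t = 1.8368), x⁻ = (-2.8989, -3.2973) → reset → x⁺ = (-2.6380, -3.4605), jump to mode 2
Mode 2: flow for 0.6271 to horizon, guard not reached → x = (-6.7171, -3.3637)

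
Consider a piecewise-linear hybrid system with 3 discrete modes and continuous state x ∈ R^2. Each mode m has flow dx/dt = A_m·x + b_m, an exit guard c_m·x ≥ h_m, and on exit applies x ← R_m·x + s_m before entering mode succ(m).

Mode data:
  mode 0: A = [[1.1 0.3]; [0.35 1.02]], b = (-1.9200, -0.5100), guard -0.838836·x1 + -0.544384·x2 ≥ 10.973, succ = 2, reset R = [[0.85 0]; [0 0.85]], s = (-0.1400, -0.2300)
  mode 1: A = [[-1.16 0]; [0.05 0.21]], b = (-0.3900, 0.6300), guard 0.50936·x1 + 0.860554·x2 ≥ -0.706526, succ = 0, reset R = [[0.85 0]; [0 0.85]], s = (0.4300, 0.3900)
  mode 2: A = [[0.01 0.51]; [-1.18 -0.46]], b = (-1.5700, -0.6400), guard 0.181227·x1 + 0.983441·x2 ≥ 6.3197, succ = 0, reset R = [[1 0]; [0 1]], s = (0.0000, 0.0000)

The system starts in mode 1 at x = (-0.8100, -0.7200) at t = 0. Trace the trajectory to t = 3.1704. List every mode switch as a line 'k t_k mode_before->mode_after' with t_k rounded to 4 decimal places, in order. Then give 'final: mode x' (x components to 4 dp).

Mode 1: guard c·x = -0.7065 hit at Δt = 0.5309 (t = 0.5309), x⁻ = (-0.5921, -0.4705) → reset → x⁺ = (-0.0733, -0.0099), jump to mode 0
Mode 0: guard c·x = 10.9730 hit at Δt = 1.5728 (t = 2.1037), x⁻ = (-9.7210, -5.1778) → reset → x⁺ = (-8.4028, -4.6311), jump to mode 2
Mode 2: flow for 1.0667 to horizon, guard not reached → x = (-9.6011, 6.1130)

1 0.5309 1->0
2 2.1037 0->2
final: 2 -9.6011 6.1130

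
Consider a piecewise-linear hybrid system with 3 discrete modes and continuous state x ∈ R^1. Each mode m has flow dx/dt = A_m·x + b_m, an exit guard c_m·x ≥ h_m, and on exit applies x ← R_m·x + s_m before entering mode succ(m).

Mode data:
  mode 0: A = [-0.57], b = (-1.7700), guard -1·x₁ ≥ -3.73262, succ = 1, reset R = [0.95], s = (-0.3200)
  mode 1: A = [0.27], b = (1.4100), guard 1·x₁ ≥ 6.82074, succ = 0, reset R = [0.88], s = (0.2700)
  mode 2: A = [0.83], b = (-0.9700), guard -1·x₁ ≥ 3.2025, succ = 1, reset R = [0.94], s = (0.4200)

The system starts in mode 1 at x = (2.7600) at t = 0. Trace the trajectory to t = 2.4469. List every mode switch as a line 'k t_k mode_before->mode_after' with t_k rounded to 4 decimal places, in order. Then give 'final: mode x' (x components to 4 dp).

1 1.5232 1->0
2 2.0773 0->1
final: 1 4.1126

Mode 1: guard c·x = 6.8207 hit at Δt = 1.5232 (t = 1.5232), x⁻ = (6.8207) → reset → x⁺ = (6.2723), jump to mode 0
Mode 0: guard c·x = -3.7326 hit at Δt = 0.5541 (t = 2.0773), x⁻ = (3.7326) → reset → x⁺ = (3.2260), jump to mode 1
Mode 1: flow for 0.3696 to horizon, guard not reached → x = (4.1126)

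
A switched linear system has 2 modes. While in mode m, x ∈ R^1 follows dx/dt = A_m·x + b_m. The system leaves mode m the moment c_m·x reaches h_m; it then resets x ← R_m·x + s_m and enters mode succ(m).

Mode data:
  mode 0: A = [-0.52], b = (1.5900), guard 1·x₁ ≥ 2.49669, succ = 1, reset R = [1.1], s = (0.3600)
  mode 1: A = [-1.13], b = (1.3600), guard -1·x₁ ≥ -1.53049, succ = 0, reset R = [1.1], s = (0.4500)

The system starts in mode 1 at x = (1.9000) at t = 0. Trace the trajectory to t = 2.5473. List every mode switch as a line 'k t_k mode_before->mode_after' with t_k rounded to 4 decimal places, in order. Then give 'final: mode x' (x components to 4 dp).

1 0.6692 1->0
2 1.6291 0->1
final: 1 1.8778

Mode 1: guard c·x = -1.5305 hit at Δt = 0.6692 (t = 0.6692), x⁻ = (1.5305) → reset → x⁺ = (2.1335), jump to mode 0
Mode 0: guard c·x = 2.4967 hit at Δt = 0.9599 (t = 1.6291), x⁻ = (2.4967) → reset → x⁺ = (3.1064), jump to mode 1
Mode 1: flow for 0.9182 to horizon, guard not reached → x = (1.8778)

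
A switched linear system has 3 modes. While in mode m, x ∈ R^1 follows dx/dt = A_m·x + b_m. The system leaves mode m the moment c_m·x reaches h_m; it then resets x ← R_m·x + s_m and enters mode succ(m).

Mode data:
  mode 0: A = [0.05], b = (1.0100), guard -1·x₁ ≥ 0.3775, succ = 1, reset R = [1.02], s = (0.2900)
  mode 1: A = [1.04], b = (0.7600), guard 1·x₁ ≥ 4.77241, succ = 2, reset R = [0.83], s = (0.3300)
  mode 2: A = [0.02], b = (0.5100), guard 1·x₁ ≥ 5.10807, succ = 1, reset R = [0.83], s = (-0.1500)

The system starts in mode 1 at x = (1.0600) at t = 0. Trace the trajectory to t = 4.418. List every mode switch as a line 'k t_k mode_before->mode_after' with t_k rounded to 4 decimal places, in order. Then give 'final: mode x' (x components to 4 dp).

1 1.0795 1->2
2 2.4322 2->1
3 2.5596 1->2
4 3.9123 2->1
5 4.0396 1->2
final: 2 4.5174

Mode 1: guard c·x = 4.7724 hit at Δt = 1.0795 (t = 1.0795), x⁻ = (4.7724) → reset → x⁺ = (4.2911), jump to mode 2
Mode 2: guard c·x = 5.1081 hit at Δt = 1.3527 (t = 2.4322), x⁻ = (5.1081) → reset → x⁺ = (4.0897), jump to mode 1
Mode 1: guard c·x = 4.7724 hit at Δt = 0.1274 (t = 2.5596), x⁻ = (4.7724) → reset → x⁺ = (4.2911), jump to mode 2
Mode 2: guard c·x = 5.1081 hit at Δt = 1.3527 (t = 3.9123), x⁻ = (5.1081) → reset → x⁺ = (4.0897), jump to mode 1
Mode 1: guard c·x = 4.7724 hit at Δt = 0.1274 (t = 4.0396), x⁻ = (4.7724) → reset → x⁺ = (4.2911), jump to mode 2
Mode 2: flow for 0.3784 to horizon, guard not reached → x = (4.5174)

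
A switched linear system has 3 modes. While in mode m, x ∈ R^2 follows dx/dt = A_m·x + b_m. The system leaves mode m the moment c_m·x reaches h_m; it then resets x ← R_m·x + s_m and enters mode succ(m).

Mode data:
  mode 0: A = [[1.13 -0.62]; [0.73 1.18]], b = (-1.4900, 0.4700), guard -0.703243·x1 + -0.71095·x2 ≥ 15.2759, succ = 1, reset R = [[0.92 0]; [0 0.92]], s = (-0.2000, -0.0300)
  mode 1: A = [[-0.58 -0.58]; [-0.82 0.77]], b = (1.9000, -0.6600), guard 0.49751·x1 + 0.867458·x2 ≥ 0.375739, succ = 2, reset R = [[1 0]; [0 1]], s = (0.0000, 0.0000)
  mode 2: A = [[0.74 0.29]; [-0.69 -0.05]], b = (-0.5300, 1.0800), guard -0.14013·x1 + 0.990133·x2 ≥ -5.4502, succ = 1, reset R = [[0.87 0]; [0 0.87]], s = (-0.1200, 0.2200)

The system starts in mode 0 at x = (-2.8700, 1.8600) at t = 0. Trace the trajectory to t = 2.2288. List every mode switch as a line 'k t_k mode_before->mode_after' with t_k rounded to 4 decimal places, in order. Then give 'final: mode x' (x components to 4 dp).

1 1.2226 0->1
final: 1 -7.1179 2.9947

Mode 0: guard c·x = 15.2759 hit at Δt = 1.2226 (t = 1.2226), x⁻ = (-16.7511, -4.9171) → reset → x⁺ = (-15.6110, -4.5537), jump to mode 1
Mode 1: flow for 1.0062 to horizon, guard not reached → x = (-7.1179, 2.9947)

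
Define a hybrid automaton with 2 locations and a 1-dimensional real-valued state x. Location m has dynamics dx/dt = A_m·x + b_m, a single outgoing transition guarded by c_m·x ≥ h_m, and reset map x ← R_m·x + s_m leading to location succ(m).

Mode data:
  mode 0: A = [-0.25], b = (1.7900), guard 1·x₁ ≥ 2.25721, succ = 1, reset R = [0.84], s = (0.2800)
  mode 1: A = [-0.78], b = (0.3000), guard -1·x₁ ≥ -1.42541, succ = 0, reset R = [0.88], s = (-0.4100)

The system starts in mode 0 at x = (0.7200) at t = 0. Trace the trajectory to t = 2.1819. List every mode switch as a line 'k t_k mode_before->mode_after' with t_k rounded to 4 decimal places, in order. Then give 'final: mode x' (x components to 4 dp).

1 1.0909 0->1
2 1.7871 1->0
final: 0 1.4379

Mode 0: guard c·x = 2.2572 hit at Δt = 1.0909 (t = 1.0909), x⁻ = (2.2572) → reset → x⁺ = (2.1761), jump to mode 1
Mode 1: guard c·x = -1.4254 hit at Δt = 0.6962 (t = 1.7871), x⁻ = (1.4254) → reset → x⁺ = (0.8444), jump to mode 0
Mode 0: flow for 0.3948 to horizon, guard not reached → x = (1.4379)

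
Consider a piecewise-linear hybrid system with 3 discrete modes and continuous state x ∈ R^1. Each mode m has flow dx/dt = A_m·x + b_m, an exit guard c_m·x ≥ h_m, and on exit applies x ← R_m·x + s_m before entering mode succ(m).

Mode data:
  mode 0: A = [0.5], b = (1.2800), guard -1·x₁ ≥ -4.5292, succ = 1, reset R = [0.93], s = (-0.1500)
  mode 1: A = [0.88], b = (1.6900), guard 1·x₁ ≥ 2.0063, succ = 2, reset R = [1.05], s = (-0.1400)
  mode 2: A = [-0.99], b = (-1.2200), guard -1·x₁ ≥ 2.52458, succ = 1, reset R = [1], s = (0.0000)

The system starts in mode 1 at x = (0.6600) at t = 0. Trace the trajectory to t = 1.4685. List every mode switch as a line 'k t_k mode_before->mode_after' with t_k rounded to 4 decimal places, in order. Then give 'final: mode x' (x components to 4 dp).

1 0.4771 1->2
final: 2 -0.0335

Mode 1: guard c·x = 2.0063 hit at Δt = 0.4771 (t = 0.4771), x⁻ = (2.0063) → reset → x⁺ = (1.9666), jump to mode 2
Mode 2: flow for 0.9914 to horizon, guard not reached → x = (-0.0335)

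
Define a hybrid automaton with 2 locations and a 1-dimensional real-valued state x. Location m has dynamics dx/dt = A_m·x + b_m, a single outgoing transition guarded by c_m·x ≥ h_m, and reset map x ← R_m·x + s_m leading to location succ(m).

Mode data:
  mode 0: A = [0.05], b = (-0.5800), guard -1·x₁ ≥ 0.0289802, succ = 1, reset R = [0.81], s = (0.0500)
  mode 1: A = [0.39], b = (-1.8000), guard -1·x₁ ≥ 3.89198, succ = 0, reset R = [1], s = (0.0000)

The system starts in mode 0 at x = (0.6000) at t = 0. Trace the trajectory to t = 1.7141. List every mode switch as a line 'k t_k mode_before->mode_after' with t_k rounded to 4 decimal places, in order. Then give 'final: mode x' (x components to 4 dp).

Mode 0: guard c·x = 0.0290 hit at Δt = 1.1121 (t = 1.1121), x⁻ = (-0.0290) → reset → x⁺ = (0.0265), jump to mode 1
Mode 1: flow for 0.6020 to horizon, guard not reached → x = (-1.1878)

1 1.1121 0->1
final: 1 -1.1878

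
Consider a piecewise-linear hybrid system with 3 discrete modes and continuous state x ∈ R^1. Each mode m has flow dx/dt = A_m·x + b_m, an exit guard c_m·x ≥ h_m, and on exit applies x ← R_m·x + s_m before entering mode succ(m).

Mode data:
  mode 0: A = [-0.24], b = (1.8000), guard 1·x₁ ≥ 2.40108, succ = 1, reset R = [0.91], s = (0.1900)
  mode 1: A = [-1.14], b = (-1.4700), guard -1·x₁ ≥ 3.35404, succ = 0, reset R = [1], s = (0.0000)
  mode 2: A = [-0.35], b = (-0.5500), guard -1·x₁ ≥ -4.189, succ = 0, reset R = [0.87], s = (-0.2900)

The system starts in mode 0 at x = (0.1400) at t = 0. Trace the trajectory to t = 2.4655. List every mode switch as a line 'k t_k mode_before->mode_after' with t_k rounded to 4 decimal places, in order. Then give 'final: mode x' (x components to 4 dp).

Mode 0: guard c·x = 2.4011 hit at Δt = 1.5293 (t = 1.5293), x⁻ = (2.4011) → reset → x⁺ = (2.3750), jump to mode 1
Mode 1: flow for 0.9362 to horizon, guard not reached → x = (-0.0291)

1 1.5293 0->1
final: 1 -0.0291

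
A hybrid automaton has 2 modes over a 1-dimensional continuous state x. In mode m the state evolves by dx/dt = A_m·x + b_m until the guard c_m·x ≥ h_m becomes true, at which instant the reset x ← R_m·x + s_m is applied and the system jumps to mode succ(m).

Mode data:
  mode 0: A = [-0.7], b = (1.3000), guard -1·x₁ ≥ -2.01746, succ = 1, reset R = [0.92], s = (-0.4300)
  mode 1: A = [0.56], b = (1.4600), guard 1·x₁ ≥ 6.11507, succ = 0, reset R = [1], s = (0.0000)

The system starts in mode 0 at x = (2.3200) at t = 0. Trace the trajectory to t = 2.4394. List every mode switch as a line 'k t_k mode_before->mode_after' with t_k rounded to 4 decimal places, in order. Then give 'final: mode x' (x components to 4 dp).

1 1.5147 0->1
final: 1 4.1623

Mode 0: guard c·x = -2.0175 hit at Δt = 1.5147 (t = 1.5147), x⁻ = (2.0175) → reset → x⁺ = (1.4261), jump to mode 1
Mode 1: flow for 0.9247 to horizon, guard not reached → x = (4.1623)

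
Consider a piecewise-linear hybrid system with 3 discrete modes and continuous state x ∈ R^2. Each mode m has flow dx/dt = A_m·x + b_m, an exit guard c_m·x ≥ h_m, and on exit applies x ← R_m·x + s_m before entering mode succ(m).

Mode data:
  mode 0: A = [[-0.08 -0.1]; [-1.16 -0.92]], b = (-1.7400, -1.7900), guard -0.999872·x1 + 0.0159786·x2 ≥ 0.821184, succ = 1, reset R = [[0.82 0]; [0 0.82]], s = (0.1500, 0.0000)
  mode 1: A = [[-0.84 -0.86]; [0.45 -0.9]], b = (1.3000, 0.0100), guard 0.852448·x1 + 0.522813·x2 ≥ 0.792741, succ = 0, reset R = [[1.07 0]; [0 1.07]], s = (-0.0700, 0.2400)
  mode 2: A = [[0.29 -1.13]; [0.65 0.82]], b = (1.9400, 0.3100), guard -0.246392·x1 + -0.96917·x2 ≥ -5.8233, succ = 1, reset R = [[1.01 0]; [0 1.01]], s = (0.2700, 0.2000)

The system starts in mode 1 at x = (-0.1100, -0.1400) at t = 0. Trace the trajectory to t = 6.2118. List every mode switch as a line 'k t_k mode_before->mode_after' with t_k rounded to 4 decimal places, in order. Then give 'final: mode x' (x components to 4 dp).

1 1.0368 1->0
2 2.0372 0->1
3 3.1801 1->0
4 4.2756 0->1
5 5.3919 1->0
final: 0 -0.3638 -1.1465

Mode 1: guard c·x = 0.7927 hit at Δt = 1.0368 (t = 1.0368), x⁻ = (0.8598, 0.1143) → reset → x⁺ = (0.8500, 0.3623), jump to mode 0
Mode 0: guard c·x = 0.8212 hit at Δt = 1.0004 (t = 2.0372), x⁻ = (-0.8360, -0.9191) → reset → x⁺ = (-0.5355, -0.7536), jump to mode 1
Mode 1: guard c·x = 0.7927 hit at Δt = 1.1429 (t = 3.1801), x⁻ = (0.9877, -0.0941) → reset → x⁺ = (0.9868, 0.1393), jump to mode 0
Mode 0: guard c·x = 0.8212 hit at Δt = 1.0955 (t = 4.2756), x⁻ = (-0.8389, -1.1046) → reset → x⁺ = (-0.5379, -0.9058), jump to mode 1
Mode 1: guard c·x = 0.7927 hit at Δt = 1.1163 (t = 5.3919), x⁻ = (1.0229, -0.1515) → reset → x⁺ = (1.0245, 0.0779), jump to mode 0
Mode 0: flow for 0.8199 to horizon, guard not reached → x = (-0.3638, -1.1465)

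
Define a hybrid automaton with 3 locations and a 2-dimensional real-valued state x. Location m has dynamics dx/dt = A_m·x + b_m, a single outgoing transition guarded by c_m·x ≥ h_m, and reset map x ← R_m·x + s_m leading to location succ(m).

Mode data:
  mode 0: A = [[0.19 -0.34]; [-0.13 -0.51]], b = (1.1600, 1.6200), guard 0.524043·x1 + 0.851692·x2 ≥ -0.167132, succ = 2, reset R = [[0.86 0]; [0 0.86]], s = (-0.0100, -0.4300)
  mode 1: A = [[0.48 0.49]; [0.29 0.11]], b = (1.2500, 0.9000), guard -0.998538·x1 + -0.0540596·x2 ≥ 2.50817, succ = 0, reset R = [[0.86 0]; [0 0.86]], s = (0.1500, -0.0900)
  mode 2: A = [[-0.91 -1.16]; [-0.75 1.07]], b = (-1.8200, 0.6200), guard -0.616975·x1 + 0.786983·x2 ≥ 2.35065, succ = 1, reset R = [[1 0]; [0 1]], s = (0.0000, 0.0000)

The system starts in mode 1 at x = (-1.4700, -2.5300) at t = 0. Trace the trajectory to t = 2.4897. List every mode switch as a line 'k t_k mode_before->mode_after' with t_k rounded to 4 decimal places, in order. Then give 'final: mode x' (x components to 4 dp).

1 1.0507 1->0
2 2.1081 0->2
final: 2 -0.9134 0.1067

Mode 1: guard c·x = 2.5082 hit at Δt = 1.0507 (t = 1.0507), x⁻ = (-2.3795, -2.4454) → reset → x⁺ = (-1.8963, -2.1930), jump to mode 0
Mode 0: guard c·x = -0.1671 hit at Δt = 1.0574 (t = 2.1081), x⁻ = (-0.5884, 0.1658) → reset → x⁺ = (-0.5161, -0.2874), jump to mode 2
Mode 2: flow for 0.3816 to horizon, guard not reached → x = (-0.9134, 0.1067)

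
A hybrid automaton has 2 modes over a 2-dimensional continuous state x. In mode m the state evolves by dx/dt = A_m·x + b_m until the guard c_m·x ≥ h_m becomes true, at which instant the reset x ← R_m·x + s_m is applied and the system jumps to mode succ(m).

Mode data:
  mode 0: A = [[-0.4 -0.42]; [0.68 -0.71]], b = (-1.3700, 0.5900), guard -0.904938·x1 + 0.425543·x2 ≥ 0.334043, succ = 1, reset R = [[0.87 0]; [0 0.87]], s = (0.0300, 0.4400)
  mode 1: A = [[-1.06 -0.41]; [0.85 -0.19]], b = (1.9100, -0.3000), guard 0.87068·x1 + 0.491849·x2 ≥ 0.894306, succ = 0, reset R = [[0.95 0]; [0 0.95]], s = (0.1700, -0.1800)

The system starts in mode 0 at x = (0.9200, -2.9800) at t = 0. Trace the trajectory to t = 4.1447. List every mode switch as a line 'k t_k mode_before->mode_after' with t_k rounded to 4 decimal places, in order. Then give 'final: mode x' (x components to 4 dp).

1 1.5646 0->1
2 2.4866 1->0
3 3.2211 0->1
4 3.7749 1->0
final: 0 0.0899 0.6766

Mode 0: guard c·x = 0.3340 hit at Δt = 1.5646 (t = 1.5646), x⁻ = (-0.5331, -0.3487) → reset → x⁺ = (-0.4338, 0.1366), jump to mode 1
Mode 1: guard c·x = 0.8943 hit at Δt = 0.9220 (t = 2.4866), x⁻ = (0.9478, 0.1405) → reset → x⁺ = (1.0704, -0.0465), jump to mode 0
Mode 0: guard c·x = 0.3340 hit at Δt = 0.7345 (t = 3.2211), x⁻ = (-0.1521, 0.4614) → reset → x⁺ = (-0.1024, 0.8415), jump to mode 1
Mode 1: guard c·x = 0.8943 hit at Δt = 0.5538 (t = 3.7749), x⁻ = (0.6139, 0.7315) → reset → x⁺ = (0.7532, 0.5149), jump to mode 0
Mode 0: flow for 0.3698 to horizon, guard not reached → x = (0.0899, 0.6766)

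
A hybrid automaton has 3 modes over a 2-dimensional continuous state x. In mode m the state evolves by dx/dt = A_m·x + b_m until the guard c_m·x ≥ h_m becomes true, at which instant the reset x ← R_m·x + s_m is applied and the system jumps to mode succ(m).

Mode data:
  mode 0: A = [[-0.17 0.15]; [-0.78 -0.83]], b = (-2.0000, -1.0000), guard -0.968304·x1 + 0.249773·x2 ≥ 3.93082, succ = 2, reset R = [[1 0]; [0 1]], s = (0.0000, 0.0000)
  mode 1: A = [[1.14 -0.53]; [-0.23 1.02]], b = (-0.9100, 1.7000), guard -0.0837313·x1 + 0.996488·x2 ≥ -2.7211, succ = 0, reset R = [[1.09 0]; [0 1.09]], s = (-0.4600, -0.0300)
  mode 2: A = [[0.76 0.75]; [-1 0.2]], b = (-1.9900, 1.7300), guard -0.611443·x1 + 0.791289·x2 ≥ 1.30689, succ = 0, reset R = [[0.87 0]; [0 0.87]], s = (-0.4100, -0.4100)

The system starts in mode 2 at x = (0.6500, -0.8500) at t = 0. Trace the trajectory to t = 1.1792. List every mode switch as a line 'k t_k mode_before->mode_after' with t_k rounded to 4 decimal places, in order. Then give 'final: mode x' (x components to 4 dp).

1 0.7951 2->0
final: 0 -2.1134 0.2846

Mode 2: guard c·x = 1.3069 hit at Δt = 0.7951 (t = 0.7951), x⁻ = (-1.2251, 0.7049) → reset → x⁺ = (-1.4759, 0.2033), jump to mode 0
Mode 0: flow for 0.3841 to horizon, guard not reached → x = (-2.1134, 0.2846)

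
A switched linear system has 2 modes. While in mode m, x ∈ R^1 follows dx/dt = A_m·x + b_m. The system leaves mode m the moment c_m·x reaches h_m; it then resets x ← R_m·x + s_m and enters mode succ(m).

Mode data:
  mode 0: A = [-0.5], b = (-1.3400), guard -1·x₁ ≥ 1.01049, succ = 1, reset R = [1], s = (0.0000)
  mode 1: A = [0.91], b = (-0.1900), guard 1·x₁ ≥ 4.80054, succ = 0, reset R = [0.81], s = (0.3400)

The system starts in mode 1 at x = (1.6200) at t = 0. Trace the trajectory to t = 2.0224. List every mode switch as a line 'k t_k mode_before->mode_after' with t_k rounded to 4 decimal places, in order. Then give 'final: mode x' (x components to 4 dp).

Mode 1: guard c·x = 4.8005 hit at Δt = 1.2965 (t = 1.2965), x⁻ = (4.8005) → reset → x⁺ = (4.2284), jump to mode 0
Mode 0: flow for 0.7259 to horizon, guard not reached → x = (2.1257)

1 1.2965 1->0
final: 0 2.1257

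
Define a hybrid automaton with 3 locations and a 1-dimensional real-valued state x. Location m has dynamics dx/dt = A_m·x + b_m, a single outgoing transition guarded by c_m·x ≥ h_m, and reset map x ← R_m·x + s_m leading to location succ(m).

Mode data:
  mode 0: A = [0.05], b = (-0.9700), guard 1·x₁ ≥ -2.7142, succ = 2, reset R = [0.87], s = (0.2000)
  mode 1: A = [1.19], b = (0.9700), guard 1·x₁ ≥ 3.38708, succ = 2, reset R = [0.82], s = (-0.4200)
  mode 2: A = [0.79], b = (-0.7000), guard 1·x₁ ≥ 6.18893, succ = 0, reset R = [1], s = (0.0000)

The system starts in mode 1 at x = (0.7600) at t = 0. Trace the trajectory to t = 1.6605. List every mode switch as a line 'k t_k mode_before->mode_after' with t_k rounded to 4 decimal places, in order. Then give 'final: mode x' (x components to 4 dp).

Mode 1: guard c·x = 3.3871 hit at Δt = 0.8246 (t = 0.8246), x⁻ = (3.3871) → reset → x⁺ = (2.3574), jump to mode 2
Mode 2: flow for 0.8359 to horizon, guard not reached → x = (3.7338)

1 0.8246 1->2
final: 2 3.7338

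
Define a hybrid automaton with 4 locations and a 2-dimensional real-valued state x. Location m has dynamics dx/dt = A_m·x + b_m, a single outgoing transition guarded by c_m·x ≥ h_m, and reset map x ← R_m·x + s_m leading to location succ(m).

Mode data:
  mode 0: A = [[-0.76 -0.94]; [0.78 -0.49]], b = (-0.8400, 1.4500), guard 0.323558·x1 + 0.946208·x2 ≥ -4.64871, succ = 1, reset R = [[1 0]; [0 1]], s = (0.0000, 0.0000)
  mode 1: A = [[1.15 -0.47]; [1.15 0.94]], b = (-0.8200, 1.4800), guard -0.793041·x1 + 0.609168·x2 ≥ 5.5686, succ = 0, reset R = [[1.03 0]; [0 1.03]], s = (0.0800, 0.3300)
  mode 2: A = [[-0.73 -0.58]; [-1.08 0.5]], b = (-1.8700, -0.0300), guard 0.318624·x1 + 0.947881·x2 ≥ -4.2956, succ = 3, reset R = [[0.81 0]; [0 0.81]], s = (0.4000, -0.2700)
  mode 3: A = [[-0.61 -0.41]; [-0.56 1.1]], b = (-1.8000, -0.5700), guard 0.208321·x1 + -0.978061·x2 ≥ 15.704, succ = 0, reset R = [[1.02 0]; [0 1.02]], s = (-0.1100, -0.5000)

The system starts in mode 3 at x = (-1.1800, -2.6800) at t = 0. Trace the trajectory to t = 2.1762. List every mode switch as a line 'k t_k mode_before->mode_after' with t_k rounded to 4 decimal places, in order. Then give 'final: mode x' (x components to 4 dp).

Mode 3: guard c·x = 15.7040 hit at Δt = 1.5795 (t = 1.5795), x⁻ = (1.1736, -15.8063) → reset → x⁺ = (1.0871, -16.6224), jump to mode 0
Mode 0: flow for 0.5967 to horizon, guard not reached → x = (6.1766, -9.9392)

1 1.5795 3->0
final: 0 6.1766 -9.9392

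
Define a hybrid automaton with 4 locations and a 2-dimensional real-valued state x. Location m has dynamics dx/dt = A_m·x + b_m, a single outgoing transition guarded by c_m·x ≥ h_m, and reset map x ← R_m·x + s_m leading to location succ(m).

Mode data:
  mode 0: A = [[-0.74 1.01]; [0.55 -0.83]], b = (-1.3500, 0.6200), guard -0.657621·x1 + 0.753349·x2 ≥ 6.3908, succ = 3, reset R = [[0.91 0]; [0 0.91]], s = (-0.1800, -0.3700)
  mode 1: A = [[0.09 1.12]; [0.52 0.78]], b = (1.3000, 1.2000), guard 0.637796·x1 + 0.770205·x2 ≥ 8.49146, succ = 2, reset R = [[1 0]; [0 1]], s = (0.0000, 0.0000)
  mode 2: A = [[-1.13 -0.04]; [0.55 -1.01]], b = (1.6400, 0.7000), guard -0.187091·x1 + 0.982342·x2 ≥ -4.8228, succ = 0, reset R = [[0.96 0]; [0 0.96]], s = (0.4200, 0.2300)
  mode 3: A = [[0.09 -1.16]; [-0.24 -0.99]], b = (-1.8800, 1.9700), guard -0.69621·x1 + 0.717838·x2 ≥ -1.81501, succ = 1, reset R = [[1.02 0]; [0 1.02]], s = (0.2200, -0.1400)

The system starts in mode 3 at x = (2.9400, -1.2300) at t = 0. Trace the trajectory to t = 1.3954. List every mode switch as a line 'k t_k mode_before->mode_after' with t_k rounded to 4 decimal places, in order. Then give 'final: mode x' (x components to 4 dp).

1 0.5538 3->1
final: 1 5.1382 3.0454

Mode 3: guard c·x = -1.8150 hit at Δt = 0.5538 (t = 0.5538), x⁻ = (2.4517, -0.1506) → reset → x⁺ = (2.7207, -0.2937), jump to mode 1
Mode 1: flow for 0.8416 to horizon, guard not reached → x = (5.1382, 3.0454)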